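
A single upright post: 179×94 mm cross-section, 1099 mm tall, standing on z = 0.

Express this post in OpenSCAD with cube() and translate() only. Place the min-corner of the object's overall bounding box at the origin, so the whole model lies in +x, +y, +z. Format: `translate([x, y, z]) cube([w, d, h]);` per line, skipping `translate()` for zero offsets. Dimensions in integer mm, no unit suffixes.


cube([179, 94, 1099]);


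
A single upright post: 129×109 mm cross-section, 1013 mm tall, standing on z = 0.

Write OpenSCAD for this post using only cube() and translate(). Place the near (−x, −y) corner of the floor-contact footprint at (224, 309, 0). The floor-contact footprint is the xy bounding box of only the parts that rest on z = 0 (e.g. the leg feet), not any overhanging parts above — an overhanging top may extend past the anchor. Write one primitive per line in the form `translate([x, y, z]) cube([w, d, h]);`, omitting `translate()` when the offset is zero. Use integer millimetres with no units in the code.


translate([224, 309, 0]) cube([129, 109, 1013]);


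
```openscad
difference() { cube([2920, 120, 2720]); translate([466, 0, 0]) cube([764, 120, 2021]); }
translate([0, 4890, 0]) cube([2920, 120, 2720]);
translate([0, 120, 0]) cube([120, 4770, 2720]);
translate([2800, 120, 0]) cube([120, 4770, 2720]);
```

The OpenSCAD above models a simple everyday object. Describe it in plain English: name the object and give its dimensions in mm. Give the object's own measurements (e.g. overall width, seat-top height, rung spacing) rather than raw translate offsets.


A single room: four walls, each 2720 mm tall and 120 mm thick, enclosing an outside footprint 2920×5010 mm (x × y), no floor or roof. The front and back walls (−y and +y sides) run the full x-width; the side walls fit between their inner faces. A door opening 764 mm wide and 2021 mm tall is cut through the front wall from the floor up, its −x edge 466 mm from the wall's −x end.


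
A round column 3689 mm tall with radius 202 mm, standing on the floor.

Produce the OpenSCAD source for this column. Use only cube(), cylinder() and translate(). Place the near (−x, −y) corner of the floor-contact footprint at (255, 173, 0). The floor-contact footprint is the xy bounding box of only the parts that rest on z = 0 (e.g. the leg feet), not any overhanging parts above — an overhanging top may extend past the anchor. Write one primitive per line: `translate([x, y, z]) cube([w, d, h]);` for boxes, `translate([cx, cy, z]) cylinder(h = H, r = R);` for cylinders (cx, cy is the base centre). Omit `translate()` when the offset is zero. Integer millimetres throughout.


translate([457, 375, 0]) cylinder(h = 3689, r = 202);


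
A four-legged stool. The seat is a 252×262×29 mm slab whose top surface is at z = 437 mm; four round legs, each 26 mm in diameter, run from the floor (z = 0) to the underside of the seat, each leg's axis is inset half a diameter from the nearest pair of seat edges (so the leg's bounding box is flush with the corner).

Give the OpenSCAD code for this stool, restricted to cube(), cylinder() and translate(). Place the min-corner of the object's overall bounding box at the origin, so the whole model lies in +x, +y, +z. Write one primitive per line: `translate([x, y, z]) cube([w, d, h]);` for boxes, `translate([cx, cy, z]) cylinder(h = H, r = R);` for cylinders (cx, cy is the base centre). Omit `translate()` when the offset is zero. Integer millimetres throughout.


translate([0, 0, 408]) cube([252, 262, 29]);
translate([13, 13, 0]) cylinder(h = 408, r = 13);
translate([239, 13, 0]) cylinder(h = 408, r = 13);
translate([13, 249, 0]) cylinder(h = 408, r = 13);
translate([239, 249, 0]) cylinder(h = 408, r = 13);


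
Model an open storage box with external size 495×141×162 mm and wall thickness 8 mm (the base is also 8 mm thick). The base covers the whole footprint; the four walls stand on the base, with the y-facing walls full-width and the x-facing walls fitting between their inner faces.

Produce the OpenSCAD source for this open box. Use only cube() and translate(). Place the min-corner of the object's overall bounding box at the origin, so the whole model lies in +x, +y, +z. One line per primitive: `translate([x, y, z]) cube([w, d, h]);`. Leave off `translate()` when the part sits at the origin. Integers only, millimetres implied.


cube([495, 141, 8]);
translate([0, 0, 8]) cube([495, 8, 154]);
translate([0, 133, 8]) cube([495, 8, 154]);
translate([0, 8, 8]) cube([8, 125, 154]);
translate([487, 8, 8]) cube([8, 125, 154]);


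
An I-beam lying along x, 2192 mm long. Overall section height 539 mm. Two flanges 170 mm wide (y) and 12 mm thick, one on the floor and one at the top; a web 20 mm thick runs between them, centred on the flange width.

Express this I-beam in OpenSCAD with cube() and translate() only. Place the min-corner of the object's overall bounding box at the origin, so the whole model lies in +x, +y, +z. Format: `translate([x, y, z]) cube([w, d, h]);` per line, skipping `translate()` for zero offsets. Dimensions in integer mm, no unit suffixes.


cube([2192, 170, 12]);
translate([0, 75, 12]) cube([2192, 20, 515]);
translate([0, 0, 527]) cube([2192, 170, 12]);


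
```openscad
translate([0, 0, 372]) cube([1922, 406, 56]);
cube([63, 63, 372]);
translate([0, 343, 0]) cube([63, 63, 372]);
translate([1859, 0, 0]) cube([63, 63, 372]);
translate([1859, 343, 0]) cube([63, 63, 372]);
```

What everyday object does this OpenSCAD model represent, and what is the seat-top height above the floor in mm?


A bench. The seat-top height is 428 mm.

A long slab on four corner posts — a bench. The slab sits at z = 372 with thickness 56, so the top is 372 + 56 = 428 mm.


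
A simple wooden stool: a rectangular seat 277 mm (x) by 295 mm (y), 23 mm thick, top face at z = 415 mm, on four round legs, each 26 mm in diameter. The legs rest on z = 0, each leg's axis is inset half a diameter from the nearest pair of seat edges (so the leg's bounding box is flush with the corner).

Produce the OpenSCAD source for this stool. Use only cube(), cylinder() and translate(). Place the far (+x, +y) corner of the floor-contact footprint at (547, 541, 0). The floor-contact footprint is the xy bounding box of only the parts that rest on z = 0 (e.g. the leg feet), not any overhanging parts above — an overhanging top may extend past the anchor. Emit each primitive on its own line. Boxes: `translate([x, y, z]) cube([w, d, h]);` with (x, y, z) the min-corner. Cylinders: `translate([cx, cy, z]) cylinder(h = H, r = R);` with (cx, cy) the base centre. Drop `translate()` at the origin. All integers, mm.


translate([270, 246, 392]) cube([277, 295, 23]);
translate([283, 259, 0]) cylinder(h = 392, r = 13);
translate([534, 259, 0]) cylinder(h = 392, r = 13);
translate([283, 528, 0]) cylinder(h = 392, r = 13);
translate([534, 528, 0]) cylinder(h = 392, r = 13);


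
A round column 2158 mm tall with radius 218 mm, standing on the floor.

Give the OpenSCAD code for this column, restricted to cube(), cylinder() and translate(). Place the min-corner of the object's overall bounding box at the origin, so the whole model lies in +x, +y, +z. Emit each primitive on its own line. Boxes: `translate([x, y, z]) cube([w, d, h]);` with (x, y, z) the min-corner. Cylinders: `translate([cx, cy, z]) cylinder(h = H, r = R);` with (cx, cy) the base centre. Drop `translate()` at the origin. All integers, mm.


translate([218, 218, 0]) cylinder(h = 2158, r = 218);


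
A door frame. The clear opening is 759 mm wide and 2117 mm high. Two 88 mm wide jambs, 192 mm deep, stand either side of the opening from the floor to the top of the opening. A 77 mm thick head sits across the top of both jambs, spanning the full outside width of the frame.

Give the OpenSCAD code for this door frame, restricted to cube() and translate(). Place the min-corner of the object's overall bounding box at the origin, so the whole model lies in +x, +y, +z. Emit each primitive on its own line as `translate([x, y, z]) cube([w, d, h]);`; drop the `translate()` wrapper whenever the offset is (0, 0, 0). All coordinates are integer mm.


cube([88, 192, 2117]);
translate([847, 0, 0]) cube([88, 192, 2117]);
translate([0, 0, 2117]) cube([935, 192, 77]);


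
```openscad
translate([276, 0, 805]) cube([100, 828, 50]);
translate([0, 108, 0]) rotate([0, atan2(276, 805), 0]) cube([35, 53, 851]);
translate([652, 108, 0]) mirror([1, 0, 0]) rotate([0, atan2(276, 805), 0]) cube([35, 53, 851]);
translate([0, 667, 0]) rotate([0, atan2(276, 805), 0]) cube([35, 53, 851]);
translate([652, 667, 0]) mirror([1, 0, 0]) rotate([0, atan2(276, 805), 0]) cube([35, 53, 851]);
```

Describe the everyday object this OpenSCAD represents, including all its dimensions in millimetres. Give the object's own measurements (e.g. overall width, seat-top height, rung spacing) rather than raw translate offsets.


A sawhorse. A 100×828×50 mm beam (x, y, z) sits on two A-frame leg pairs. Each pair is two raked legs of 35×53 mm section (53 mm along y) splaying symmetrically in x. Each leg rises 805 mm vertically over 276 mm of horizontal reach and is 851 mm long along its own axis. Every leg's outer bottom edge rests on the floor and its outer top edge meets a bottom edge of the beam — the left legs (tilting toward +x) meet the beam's −x bottom edge, the right legs (their mirror images, tilting toward −x) meet its +x bottom edge — so the leg tops tuck under the beam, the beam's underside is 805 mm above the floor, and the feet are 652 mm apart outside-to-outside with the beam centred between them. The two leg pairs are set in 108 mm from either end of the beam.


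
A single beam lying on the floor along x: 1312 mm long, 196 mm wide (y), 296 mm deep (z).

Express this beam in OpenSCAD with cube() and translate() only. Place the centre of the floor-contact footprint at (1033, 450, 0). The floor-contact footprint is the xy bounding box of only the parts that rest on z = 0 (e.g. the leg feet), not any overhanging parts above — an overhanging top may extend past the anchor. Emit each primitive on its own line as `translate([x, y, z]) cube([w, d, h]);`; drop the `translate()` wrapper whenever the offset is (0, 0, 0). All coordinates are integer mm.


translate([377, 352, 0]) cube([1312, 196, 296]);


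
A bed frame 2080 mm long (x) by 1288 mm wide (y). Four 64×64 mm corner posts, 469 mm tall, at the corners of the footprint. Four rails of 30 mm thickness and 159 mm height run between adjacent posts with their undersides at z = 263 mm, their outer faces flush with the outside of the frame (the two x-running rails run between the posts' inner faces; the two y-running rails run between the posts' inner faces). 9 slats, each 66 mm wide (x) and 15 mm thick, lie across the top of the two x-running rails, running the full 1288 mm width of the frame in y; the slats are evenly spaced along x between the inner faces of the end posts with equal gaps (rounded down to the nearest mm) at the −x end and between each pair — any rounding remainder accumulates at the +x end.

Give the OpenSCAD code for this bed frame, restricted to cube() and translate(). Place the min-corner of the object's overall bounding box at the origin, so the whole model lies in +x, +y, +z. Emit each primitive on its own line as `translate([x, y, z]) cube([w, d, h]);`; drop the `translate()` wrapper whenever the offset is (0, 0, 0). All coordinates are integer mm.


cube([64, 64, 469]);
translate([0, 1224, 0]) cube([64, 64, 469]);
translate([2016, 0, 0]) cube([64, 64, 469]);
translate([2016, 1224, 0]) cube([64, 64, 469]);
translate([64, 0, 263]) cube([1952, 30, 159]);
translate([64, 1258, 263]) cube([1952, 30, 159]);
translate([0, 64, 263]) cube([30, 1160, 159]);
translate([2050, 64, 263]) cube([30, 1160, 159]);
translate([199, 0, 422]) cube([66, 1288, 15]);
translate([400, 0, 422]) cube([66, 1288, 15]);
translate([601, 0, 422]) cube([66, 1288, 15]);
translate([802, 0, 422]) cube([66, 1288, 15]);
translate([1003, 0, 422]) cube([66, 1288, 15]);
translate([1204, 0, 422]) cube([66, 1288, 15]);
translate([1405, 0, 422]) cube([66, 1288, 15]);
translate([1606, 0, 422]) cube([66, 1288, 15]);
translate([1807, 0, 422]) cube([66, 1288, 15]);


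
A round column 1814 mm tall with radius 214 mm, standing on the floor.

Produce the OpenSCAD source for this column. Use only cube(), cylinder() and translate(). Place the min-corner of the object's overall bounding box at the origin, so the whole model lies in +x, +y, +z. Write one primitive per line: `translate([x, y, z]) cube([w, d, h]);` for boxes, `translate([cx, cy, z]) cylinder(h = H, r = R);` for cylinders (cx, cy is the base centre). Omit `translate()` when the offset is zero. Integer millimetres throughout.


translate([214, 214, 0]) cylinder(h = 1814, r = 214);


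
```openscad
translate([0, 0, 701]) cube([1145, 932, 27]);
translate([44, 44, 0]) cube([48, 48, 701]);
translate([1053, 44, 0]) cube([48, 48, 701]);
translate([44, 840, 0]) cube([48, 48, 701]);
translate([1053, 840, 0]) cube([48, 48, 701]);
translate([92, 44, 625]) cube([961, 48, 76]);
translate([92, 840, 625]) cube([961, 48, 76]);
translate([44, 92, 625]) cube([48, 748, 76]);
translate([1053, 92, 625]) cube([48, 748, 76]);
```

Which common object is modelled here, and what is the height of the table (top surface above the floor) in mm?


A table. The table height is 728 mm.

A 1145×932×27 slab sits at z = 701 on four 48 mm square posts — a table. The top surface is at 701 + 27 = 728 mm.


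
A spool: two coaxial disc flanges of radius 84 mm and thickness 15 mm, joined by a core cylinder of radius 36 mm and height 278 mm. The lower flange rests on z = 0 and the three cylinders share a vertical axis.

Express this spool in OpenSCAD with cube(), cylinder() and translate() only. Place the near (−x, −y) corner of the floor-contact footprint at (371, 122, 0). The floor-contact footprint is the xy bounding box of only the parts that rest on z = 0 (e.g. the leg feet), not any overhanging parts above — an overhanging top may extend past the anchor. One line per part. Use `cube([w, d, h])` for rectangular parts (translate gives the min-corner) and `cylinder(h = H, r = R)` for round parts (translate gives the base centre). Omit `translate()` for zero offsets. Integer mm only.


translate([455, 206, 0]) cylinder(h = 15, r = 84);
translate([455, 206, 15]) cylinder(h = 278, r = 36);
translate([455, 206, 293]) cylinder(h = 15, r = 84);


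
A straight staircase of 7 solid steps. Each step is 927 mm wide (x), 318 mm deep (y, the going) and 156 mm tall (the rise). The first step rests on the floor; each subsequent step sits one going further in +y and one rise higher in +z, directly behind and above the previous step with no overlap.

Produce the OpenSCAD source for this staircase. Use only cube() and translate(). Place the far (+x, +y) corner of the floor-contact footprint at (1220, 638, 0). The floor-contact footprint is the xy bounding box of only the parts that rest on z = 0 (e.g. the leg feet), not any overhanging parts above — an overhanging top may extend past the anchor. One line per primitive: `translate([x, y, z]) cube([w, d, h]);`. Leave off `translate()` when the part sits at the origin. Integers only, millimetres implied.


translate([293, 320, 0]) cube([927, 318, 156]);
translate([293, 638, 156]) cube([927, 318, 156]);
translate([293, 956, 312]) cube([927, 318, 156]);
translate([293, 1274, 468]) cube([927, 318, 156]);
translate([293, 1592, 624]) cube([927, 318, 156]);
translate([293, 1910, 780]) cube([927, 318, 156]);
translate([293, 2228, 936]) cube([927, 318, 156]);


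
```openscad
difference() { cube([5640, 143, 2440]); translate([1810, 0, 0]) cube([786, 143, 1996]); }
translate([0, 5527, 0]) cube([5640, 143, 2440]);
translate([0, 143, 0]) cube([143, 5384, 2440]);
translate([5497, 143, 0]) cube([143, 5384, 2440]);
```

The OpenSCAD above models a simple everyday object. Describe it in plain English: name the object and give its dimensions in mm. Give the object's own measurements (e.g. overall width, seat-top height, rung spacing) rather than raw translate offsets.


A single room: four walls, each 2440 mm tall and 143 mm thick, enclosing an outside footprint 5640×5670 mm (x × y), no floor or roof. The front and back walls (−y and +y sides) run the full x-width; the side walls fit between their inner faces. A door opening 786 mm wide and 1996 mm tall is cut through the front wall from the floor up, its −x edge 1810 mm from the wall's −x end.


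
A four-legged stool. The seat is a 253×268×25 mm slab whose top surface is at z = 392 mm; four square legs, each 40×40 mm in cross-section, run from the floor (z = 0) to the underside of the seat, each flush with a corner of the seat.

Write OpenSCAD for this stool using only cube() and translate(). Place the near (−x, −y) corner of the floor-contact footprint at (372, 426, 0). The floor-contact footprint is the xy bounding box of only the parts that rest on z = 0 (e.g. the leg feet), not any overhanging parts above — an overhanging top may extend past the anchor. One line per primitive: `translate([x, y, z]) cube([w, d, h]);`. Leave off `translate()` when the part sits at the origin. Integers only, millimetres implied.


translate([372, 426, 367]) cube([253, 268, 25]);
translate([372, 426, 0]) cube([40, 40, 367]);
translate([585, 426, 0]) cube([40, 40, 367]);
translate([372, 654, 0]) cube([40, 40, 367]);
translate([585, 654, 0]) cube([40, 40, 367]);


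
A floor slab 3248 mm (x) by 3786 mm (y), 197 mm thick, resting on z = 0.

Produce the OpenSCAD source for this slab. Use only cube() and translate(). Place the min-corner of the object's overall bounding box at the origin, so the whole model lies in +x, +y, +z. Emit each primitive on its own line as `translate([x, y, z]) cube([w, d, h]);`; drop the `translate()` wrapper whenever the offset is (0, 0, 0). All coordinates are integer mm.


cube([3248, 3786, 197]);


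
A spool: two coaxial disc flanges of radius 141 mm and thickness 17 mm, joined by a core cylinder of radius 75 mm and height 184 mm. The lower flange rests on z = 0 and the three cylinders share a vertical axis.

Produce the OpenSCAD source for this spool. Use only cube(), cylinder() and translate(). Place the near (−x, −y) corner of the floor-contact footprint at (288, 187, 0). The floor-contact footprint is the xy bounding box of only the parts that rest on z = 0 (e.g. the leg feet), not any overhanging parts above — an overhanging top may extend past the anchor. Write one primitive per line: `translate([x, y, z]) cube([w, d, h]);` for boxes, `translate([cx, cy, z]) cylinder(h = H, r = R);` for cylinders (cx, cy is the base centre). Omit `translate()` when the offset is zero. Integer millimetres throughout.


translate([429, 328, 0]) cylinder(h = 17, r = 141);
translate([429, 328, 17]) cylinder(h = 184, r = 75);
translate([429, 328, 201]) cylinder(h = 17, r = 141);


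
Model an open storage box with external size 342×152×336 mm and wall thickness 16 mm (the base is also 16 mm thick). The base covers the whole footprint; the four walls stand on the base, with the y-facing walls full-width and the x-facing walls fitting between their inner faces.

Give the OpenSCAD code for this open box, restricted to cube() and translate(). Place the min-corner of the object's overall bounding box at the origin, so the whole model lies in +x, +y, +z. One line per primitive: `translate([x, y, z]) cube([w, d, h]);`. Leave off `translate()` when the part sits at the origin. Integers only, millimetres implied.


cube([342, 152, 16]);
translate([0, 0, 16]) cube([342, 16, 320]);
translate([0, 136, 16]) cube([342, 16, 320]);
translate([0, 16, 16]) cube([16, 120, 320]);
translate([326, 16, 16]) cube([16, 120, 320]);


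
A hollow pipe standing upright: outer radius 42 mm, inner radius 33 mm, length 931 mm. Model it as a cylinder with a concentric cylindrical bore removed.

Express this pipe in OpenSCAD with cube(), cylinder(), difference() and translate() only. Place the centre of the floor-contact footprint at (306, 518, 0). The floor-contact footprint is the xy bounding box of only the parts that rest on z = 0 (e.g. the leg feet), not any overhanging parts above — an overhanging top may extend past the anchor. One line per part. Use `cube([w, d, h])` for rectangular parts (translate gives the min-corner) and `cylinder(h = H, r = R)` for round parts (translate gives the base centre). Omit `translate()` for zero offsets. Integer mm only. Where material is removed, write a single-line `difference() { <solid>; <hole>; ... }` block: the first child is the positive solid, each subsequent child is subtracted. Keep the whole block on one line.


difference() { translate([306, 518, 0]) cylinder(h = 931, r = 42); translate([306, 518, 0]) cylinder(h = 931, r = 33); }


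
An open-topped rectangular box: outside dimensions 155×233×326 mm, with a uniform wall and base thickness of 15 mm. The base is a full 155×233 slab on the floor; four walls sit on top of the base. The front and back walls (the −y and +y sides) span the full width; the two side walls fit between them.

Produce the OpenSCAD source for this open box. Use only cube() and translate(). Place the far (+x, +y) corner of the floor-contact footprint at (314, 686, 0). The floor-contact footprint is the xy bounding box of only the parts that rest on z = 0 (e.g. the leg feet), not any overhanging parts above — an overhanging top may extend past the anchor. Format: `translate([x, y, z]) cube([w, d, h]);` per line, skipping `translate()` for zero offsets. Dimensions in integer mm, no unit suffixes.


translate([159, 453, 0]) cube([155, 233, 15]);
translate([159, 453, 15]) cube([155, 15, 311]);
translate([159, 671, 15]) cube([155, 15, 311]);
translate([159, 468, 15]) cube([15, 203, 311]);
translate([299, 468, 15]) cube([15, 203, 311]);


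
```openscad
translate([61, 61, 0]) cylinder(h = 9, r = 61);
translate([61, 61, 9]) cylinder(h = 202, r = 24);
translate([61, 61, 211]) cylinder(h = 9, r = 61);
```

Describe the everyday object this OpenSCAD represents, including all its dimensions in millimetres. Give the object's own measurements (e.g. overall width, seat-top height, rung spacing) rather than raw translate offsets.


A spool: two coaxial disc flanges of radius 61 mm and thickness 9 mm, joined by a core cylinder of radius 24 mm and height 202 mm. The lower flange rests on z = 0 and the three cylinders share a vertical axis.


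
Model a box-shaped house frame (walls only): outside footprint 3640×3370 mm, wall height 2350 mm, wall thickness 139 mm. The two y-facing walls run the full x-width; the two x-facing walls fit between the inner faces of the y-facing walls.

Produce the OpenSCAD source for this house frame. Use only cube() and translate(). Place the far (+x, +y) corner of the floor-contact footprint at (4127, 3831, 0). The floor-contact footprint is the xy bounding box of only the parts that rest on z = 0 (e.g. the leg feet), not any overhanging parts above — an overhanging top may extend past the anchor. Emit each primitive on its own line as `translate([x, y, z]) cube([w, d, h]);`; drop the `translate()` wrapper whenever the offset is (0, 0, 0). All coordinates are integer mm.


translate([487, 461, 0]) cube([3640, 139, 2350]);
translate([487, 3692, 0]) cube([3640, 139, 2350]);
translate([487, 600, 0]) cube([139, 3092, 2350]);
translate([3988, 600, 0]) cube([139, 3092, 2350]);


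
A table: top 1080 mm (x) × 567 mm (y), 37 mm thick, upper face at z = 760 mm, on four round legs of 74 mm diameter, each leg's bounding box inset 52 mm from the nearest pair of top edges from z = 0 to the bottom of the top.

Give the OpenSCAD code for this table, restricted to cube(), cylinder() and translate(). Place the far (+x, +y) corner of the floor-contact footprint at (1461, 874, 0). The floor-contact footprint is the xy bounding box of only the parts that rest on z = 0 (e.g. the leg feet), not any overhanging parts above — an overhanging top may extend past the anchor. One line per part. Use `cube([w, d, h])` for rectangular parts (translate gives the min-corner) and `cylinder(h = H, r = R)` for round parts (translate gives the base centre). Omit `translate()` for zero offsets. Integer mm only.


translate([433, 359, 723]) cube([1080, 567, 37]);
translate([522, 448, 0]) cylinder(h = 723, r = 37);
translate([1424, 448, 0]) cylinder(h = 723, r = 37);
translate([522, 837, 0]) cylinder(h = 723, r = 37);
translate([1424, 837, 0]) cylinder(h = 723, r = 37);


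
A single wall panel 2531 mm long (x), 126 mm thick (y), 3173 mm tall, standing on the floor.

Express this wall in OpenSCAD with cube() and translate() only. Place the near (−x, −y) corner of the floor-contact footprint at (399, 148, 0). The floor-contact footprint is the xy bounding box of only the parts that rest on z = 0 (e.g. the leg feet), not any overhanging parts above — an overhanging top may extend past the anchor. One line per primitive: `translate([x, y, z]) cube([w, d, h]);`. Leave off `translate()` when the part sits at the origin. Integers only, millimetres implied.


translate([399, 148, 0]) cube([2531, 126, 3173]);


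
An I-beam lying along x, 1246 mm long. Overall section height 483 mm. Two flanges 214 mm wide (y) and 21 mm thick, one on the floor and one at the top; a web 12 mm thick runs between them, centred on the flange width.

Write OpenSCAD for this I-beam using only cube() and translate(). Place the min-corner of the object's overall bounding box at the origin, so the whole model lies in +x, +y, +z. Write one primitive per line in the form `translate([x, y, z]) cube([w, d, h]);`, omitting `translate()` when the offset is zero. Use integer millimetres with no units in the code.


cube([1246, 214, 21]);
translate([0, 101, 21]) cube([1246, 12, 441]);
translate([0, 0, 462]) cube([1246, 214, 21]);


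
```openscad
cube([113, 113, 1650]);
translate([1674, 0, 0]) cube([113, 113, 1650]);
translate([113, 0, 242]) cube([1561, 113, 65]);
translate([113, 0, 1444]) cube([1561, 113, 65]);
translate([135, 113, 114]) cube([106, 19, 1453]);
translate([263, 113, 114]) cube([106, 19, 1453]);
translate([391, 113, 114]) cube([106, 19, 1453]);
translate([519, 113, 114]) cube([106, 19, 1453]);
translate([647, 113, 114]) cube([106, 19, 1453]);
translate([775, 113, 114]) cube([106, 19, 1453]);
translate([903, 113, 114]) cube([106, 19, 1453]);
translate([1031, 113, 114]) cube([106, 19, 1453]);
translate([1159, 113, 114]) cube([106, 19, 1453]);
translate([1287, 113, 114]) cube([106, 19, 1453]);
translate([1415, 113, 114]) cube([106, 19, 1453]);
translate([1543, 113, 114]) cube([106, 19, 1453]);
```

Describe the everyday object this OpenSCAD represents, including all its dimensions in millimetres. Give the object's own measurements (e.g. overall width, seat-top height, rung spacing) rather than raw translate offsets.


A fence section. Two 113×113 mm posts, 1650 mm tall, stand on the floor with a clear span of 1561 mm between their inner faces. Two horizontal rails of 113×65 mm section span the gap between the posts with their undersides at z = 242 mm and z = 1444 mm, flush with the posts' −y face. 12 pickets, each 106 mm wide, 19 mm thick and 1453 mm tall, are fixed to the +y face of the rails with their bottoms at z = 114 mm, spaced across the span with a 22 mm gap after the −x post and between neighbouring pickets, with 25 mm left before the +x post.


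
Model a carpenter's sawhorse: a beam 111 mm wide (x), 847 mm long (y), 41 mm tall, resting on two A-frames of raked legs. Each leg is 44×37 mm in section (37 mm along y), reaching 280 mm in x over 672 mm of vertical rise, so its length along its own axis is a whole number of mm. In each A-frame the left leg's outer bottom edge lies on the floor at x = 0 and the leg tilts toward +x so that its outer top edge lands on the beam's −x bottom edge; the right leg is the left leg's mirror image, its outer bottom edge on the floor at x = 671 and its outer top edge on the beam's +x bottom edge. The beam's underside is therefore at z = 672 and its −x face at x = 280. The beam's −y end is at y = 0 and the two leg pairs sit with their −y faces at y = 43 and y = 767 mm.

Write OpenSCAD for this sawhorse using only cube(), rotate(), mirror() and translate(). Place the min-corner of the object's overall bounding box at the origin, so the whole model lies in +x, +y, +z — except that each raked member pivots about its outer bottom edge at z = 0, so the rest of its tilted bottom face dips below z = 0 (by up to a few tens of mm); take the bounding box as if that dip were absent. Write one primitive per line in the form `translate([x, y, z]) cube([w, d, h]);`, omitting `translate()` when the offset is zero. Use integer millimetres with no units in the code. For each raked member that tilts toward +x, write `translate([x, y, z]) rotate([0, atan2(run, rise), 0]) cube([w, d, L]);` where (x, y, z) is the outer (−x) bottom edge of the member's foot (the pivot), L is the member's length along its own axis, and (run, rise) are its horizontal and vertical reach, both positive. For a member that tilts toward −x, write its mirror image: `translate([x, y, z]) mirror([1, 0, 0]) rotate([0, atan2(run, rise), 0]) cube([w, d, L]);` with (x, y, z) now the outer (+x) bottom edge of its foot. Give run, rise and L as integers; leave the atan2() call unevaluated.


// leg length = √(280² + 672²) = 728
// right-leg outer foot x = 2·280 + 111 = 671
// beam min-corner = (280, 0, 672)
translate([280, 0, 672]) cube([111, 847, 41]);
translate([0, 43, 0]) rotate([0, atan2(280, 672), 0]) cube([44, 37, 728]);
translate([671, 43, 0]) mirror([1, 0, 0]) rotate([0, atan2(280, 672), 0]) cube([44, 37, 728]);
translate([0, 767, 0]) rotate([0, atan2(280, 672), 0]) cube([44, 37, 728]);
translate([671, 767, 0]) mirror([1, 0, 0]) rotate([0, atan2(280, 672), 0]) cube([44, 37, 728]);


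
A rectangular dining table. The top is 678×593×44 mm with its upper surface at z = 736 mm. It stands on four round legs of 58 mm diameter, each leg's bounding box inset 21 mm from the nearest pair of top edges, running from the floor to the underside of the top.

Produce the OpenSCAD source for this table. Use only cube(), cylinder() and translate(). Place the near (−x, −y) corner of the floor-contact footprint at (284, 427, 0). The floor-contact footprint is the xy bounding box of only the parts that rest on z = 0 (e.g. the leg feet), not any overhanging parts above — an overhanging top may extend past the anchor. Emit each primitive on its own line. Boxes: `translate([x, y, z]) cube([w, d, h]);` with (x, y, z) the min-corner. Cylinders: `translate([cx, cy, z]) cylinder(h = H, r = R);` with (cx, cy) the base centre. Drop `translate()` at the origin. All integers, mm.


translate([263, 406, 692]) cube([678, 593, 44]);
translate([313, 456, 0]) cylinder(h = 692, r = 29);
translate([891, 456, 0]) cylinder(h = 692, r = 29);
translate([313, 949, 0]) cylinder(h = 692, r = 29);
translate([891, 949, 0]) cylinder(h = 692, r = 29);


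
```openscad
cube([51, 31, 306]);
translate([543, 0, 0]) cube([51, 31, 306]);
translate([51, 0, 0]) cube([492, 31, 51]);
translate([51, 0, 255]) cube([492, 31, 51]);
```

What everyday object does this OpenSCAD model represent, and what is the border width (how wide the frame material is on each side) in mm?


A picture frame. The border width is 51 mm.

Four thin pieces enclosing a rectangular opening — a picture frame. The two full-height stiles are 306 mm tall; the top rail sits at z = 255 and is 51 mm tall, so the border above the opening is 306 − 255 = 51 mm, matching the stile x-width.


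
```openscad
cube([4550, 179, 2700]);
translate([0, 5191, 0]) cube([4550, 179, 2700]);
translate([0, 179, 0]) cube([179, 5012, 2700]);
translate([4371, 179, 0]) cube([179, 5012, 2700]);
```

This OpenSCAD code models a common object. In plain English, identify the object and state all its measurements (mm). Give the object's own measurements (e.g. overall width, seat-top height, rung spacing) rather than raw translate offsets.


The wall frame of a small rectangular building: four walls, each 2700 mm tall and 179 mm thick, enclosing a footprint 4550 mm (x) by 5370 mm (y) outside-to-outside, with no floor or roof. The front and back walls (the −y and +y sides) span the full width; the two side walls fit between them.


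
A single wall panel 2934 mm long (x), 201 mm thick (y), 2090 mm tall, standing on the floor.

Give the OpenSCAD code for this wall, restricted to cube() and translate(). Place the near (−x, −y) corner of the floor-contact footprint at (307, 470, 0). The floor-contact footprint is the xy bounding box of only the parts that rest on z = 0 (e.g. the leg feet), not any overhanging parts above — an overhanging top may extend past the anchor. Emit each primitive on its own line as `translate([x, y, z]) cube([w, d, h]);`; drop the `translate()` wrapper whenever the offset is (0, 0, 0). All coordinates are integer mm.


translate([307, 470, 0]) cube([2934, 201, 2090]);


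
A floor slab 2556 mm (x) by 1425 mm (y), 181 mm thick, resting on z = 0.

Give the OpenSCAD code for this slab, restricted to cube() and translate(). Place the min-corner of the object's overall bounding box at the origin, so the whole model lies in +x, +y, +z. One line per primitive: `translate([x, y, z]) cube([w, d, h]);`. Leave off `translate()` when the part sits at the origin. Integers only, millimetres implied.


cube([2556, 1425, 181]);


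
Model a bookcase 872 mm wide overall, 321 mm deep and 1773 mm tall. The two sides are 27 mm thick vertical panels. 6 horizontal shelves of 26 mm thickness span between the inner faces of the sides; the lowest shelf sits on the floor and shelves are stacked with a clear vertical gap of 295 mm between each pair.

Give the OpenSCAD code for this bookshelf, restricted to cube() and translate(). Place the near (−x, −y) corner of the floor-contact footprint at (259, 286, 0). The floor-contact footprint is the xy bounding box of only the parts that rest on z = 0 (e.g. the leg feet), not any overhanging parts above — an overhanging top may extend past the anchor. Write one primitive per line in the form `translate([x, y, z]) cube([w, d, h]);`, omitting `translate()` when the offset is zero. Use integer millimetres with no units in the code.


translate([259, 286, 0]) cube([27, 321, 1773]);
translate([1104, 286, 0]) cube([27, 321, 1773]);
translate([286, 286, 0]) cube([818, 321, 26]);
translate([286, 286, 321]) cube([818, 321, 26]);
translate([286, 286, 642]) cube([818, 321, 26]);
translate([286, 286, 963]) cube([818, 321, 26]);
translate([286, 286, 1284]) cube([818, 321, 26]);
translate([286, 286, 1605]) cube([818, 321, 26]);


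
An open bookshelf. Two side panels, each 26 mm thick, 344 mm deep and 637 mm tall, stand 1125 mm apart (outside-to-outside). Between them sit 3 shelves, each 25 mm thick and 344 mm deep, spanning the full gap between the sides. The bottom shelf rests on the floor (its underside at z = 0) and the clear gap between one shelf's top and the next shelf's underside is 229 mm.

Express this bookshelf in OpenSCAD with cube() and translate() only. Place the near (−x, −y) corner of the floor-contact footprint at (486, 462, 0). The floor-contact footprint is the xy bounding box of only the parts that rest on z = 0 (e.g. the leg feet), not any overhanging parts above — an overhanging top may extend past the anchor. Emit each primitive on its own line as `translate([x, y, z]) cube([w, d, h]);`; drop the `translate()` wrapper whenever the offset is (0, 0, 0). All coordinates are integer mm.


translate([486, 462, 0]) cube([26, 344, 637]);
translate([1585, 462, 0]) cube([26, 344, 637]);
translate([512, 462, 0]) cube([1073, 344, 25]);
translate([512, 462, 254]) cube([1073, 344, 25]);
translate([512, 462, 508]) cube([1073, 344, 25]);


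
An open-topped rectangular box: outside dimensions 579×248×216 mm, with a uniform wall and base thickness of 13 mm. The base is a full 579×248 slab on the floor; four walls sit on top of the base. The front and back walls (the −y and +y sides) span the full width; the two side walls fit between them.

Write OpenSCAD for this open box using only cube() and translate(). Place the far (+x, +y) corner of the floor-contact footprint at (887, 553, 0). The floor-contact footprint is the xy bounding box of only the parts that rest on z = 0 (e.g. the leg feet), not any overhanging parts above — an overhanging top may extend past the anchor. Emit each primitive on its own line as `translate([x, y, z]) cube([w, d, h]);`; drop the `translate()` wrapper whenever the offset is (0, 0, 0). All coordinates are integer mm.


translate([308, 305, 0]) cube([579, 248, 13]);
translate([308, 305, 13]) cube([579, 13, 203]);
translate([308, 540, 13]) cube([579, 13, 203]);
translate([308, 318, 13]) cube([13, 222, 203]);
translate([874, 318, 13]) cube([13, 222, 203]);


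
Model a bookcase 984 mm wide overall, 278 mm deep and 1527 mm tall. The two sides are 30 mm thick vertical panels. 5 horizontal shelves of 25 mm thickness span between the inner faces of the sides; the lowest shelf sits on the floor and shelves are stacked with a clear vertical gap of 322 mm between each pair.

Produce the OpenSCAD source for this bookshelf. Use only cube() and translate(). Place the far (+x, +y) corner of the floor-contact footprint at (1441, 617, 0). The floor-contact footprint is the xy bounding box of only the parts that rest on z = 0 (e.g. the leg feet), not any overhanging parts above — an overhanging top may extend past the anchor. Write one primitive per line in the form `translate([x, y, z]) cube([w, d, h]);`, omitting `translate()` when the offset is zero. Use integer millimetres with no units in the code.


translate([457, 339, 0]) cube([30, 278, 1527]);
translate([1411, 339, 0]) cube([30, 278, 1527]);
translate([487, 339, 0]) cube([924, 278, 25]);
translate([487, 339, 347]) cube([924, 278, 25]);
translate([487, 339, 694]) cube([924, 278, 25]);
translate([487, 339, 1041]) cube([924, 278, 25]);
translate([487, 339, 1388]) cube([924, 278, 25]);


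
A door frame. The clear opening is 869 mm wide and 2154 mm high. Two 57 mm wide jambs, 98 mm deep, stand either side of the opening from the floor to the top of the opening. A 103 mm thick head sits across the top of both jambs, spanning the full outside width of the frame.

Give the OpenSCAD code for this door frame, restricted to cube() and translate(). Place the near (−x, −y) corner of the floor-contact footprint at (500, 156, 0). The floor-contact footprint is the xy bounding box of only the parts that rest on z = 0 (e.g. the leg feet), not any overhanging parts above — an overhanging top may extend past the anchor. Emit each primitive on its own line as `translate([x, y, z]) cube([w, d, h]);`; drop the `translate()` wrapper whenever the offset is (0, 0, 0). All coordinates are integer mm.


translate([500, 156, 0]) cube([57, 98, 2154]);
translate([1426, 156, 0]) cube([57, 98, 2154]);
translate([500, 156, 2154]) cube([983, 98, 103]);


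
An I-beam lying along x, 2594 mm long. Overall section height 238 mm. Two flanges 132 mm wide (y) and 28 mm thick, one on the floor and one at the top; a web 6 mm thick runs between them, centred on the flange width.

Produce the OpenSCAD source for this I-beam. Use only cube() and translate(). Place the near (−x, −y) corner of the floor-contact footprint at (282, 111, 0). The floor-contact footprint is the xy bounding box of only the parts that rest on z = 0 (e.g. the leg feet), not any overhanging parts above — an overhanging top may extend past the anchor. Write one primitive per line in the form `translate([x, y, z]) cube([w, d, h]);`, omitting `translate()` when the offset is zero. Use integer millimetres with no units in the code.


translate([282, 111, 0]) cube([2594, 132, 28]);
translate([282, 174, 28]) cube([2594, 6, 182]);
translate([282, 111, 210]) cube([2594, 132, 28]);


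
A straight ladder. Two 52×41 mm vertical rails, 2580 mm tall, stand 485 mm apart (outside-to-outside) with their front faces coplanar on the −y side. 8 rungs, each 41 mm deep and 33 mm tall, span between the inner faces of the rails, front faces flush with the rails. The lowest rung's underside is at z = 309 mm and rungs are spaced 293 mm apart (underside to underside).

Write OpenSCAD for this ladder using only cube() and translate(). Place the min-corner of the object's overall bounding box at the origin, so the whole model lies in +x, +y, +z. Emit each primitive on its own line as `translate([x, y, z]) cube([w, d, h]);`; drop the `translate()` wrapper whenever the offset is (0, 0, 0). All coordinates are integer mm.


cube([52, 41, 2580]);
translate([433, 0, 0]) cube([52, 41, 2580]);
translate([52, 0, 309]) cube([381, 41, 33]);
translate([52, 0, 602]) cube([381, 41, 33]);
translate([52, 0, 895]) cube([381, 41, 33]);
translate([52, 0, 1188]) cube([381, 41, 33]);
translate([52, 0, 1481]) cube([381, 41, 33]);
translate([52, 0, 1774]) cube([381, 41, 33]);
translate([52, 0, 2067]) cube([381, 41, 33]);
translate([52, 0, 2360]) cube([381, 41, 33]);
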